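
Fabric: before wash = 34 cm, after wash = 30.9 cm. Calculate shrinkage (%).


Formula: Shrinkage% = ((L_before - L_after) / L_before) * 100
Step 1: Shrinkage = 34 - 30.9 = 3.1 cm
Step 2: Shrinkage% = (3.1 / 34) * 100
Step 3: Shrinkage% = 0.091176 * 100 = 9.1176% ≈ 9.1%

9.1%


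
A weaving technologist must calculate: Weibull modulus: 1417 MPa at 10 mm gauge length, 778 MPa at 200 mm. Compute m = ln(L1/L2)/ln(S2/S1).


Formula: m = ln(L1/L2) / ln(S2/S1)
Step 1: ln(L1/L2) = ln(10/200) = -2.99573
Step 2: S2/S1 = 778/1417 = 0.54905
Step 3: ln(S2/S1) = ln(0.54905) = -0.59957
Step 4: m = -2.99573 / -0.59957 = 5.00

5.00 (Weibull m)


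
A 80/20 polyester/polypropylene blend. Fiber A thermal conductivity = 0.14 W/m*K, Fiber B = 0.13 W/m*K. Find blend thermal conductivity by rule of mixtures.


Formula: Blend property = (fraction_A * property_A) + (fraction_B * property_B)
Step 1: Contribution A = 80/100 * 0.14 W/m*K = 0.112 W/m*K
Step 2: Contribution B = 20/100 * 0.13 W/m*K = 0.026 W/m*K
Step 3: Blend thermal conductivity = 0.112 + 0.026 = 0.138 W/m*K

0.138 W/m*K


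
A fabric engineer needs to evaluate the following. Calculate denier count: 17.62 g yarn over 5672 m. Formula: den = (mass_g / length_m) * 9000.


Formula: den = (mass_g / length_m) * 9000
Substituting: den = (17.62 / 5672) * 9000
Intermediate: 17.62 / 5672 = 0.00310649 g/m
den = 0.00310649 * 9000 = 28.0 denier

28.0 denier


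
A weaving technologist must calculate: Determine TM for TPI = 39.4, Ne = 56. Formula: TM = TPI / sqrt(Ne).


Formula: TM = TPI / sqrt(Ne)
Step 1: sqrt(Ne) = sqrt(56) = 7.4833
Step 2: TM = 39.4 / 7.4833 = 5.27

5.27 TM


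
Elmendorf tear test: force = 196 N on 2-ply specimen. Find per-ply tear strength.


Formula: Per-ply strength = Total force / Number of plies
Per-ply = 196 N / 2
Per-ply = 98 N

98 N


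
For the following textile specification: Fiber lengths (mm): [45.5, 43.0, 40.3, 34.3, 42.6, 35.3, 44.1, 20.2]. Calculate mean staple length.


Formula: Mean = sum of lengths / count
Sum = 45.5 + 43.0 + 40.3 + 34.3 + 42.6 + 35.3 + 44.1 + 20.2
Sum = 305.3 mm
Mean = 305.3 / 8 = 38.16 mm

38.16 mm


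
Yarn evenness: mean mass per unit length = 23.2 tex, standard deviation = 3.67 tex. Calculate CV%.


Formula: CV% = (standard deviation / mean) * 100
Step 1: Ratio = 3.67 / 23.2 = 0.15819
Step 2: CV% = 0.15819 * 100 = 15.819% ≈ 15.8%

15.8%


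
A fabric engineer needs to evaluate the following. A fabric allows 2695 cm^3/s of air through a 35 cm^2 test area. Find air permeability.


Formula: Air Permeability = Airflow / Test Area
AP = 2695 cm^3/s / 35 cm^2
AP = 77.0 cm^3/s/cm^2

77.0 cm^3/s/cm^2


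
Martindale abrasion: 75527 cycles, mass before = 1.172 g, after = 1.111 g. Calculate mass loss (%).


Formula: Mass loss% = ((m_before - m_after) / m_before) * 100
Step 1: Mass loss = 1.172 - 1.111 = 0.061 g
Step 2: Ratio = 0.061 / 1.172 = 0.0520478
Step 3: Mass loss% = 0.0520478 * 100 = 5.20478% ≈ 5.20%

5.20%


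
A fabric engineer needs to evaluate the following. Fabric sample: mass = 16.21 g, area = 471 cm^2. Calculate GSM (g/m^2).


Formula: GSM = mass_g / area_m2
Step 1: Convert area: 471 cm^2 = 471 / 10000 = 0.0471 m^2
Step 2: GSM = 16.21 g / 0.0471 m^2 = 344.2 g/m^2

344.2 g/m^2


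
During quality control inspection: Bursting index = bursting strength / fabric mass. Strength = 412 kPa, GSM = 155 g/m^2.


Formula: Bursting Index = Bursting Strength / Fabric GSM
BI = 412 kPa / 155 g/m^2
BI = 2.658 kPa/(g/m^2)

2.658 kPa/(g/m^2)


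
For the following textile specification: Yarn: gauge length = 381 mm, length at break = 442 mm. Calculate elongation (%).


Formula: Elongation (%) = ((L_break - L0) / L0) * 100
Step 1: Extension = 442 - 381 = 61 mm
Step 2: Elongation = (61 / 381) * 100
Step 3: Elongation = 0.160105 * 100 = 16.0105% ≈ 16.0%

16.0%


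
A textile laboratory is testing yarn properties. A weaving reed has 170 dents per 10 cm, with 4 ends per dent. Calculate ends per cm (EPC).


Formula: EPC = (dents per 10 cm * ends per dent) / 10
Step 1: Total ends per 10 cm = 170 * 4 = 680
Step 2: EPC = 680 / 10 = 68.0 ends/cm

68.0 ends/cm


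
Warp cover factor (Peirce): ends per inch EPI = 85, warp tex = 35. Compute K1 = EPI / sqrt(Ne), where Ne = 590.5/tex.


Formula: K1 = EPI / sqrt(Ne), with Ne = 590.5 / tex_warp
Step 1: Ne = 590.5 / 35 = 16.871
Step 2: sqrt(Ne) = sqrt(16.871) = 4.1074
Step 3: K1 = 85 / 4.1074 = 20.7

20.7


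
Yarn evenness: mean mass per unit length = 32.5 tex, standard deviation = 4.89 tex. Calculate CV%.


Formula: CV% = (standard deviation / mean) * 100
Step 1: Ratio = 4.89 / 32.5 = 0.150462
Step 2: CV% = 0.150462 * 100 = 15.0462% ≈ 15.0%

15.0%


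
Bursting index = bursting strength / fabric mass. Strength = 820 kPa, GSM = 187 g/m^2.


Formula: Bursting Index = Bursting Strength / Fabric GSM
BI = 820 kPa / 187 g/m^2
BI = 4.385 kPa/(g/m^2)

4.385 kPa/(g/m^2)


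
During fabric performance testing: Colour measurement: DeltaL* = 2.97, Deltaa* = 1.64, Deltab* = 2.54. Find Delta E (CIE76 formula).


Formula: Delta E = sqrt(dL*^2 + da*^2 + db*^2)
Step 1: dL*^2 = 2.97^2 = 8.8209
Step 2: da*^2 = 1.64^2 = 2.6896
Step 3: db*^2 = 2.54^2 = 6.4516
Step 4: Sum = 8.8209 + 2.6896 + 6.4516 = 17.9621
Step 5: Delta E = sqrt(17.9621) = 4.24

4.24 Delta E


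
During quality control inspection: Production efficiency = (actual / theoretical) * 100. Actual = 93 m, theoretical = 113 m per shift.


Formula: Efficiency% = (Actual output / Theoretical output) * 100
Efficiency% = (93 / 113) * 100
Efficiency% = 0.823009 * 100 = 82.3009% ≈ 82.3%

82.3%


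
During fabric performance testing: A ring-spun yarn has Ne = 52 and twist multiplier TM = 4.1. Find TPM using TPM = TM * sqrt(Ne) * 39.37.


Formula: TPM = TM * sqrt(Ne) * 39.37
Step 1: sqrt(Ne) = sqrt(52) = 7.2111
Step 2: TM * sqrt(Ne) = 4.1 * 7.2111 = 29.5655
Step 3: TPM = 29.5655 * 39.37 = 1164 twists/m

1164 twists/m


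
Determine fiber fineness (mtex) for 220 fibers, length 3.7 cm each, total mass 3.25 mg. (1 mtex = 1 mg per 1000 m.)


Formula: fineness (mtex) = mass (mg) / total length (km) = (mass_mg / total_length_m) * 1000
Step 1: Convert fiber length: 3.7 cm = 0.037 m
Step 2: Total fiber length = 220 * 0.037 = 8.14 m
Step 3: Linear density = 3.25 mg / 8.14 m = 0.3993 mg/m
Step 4: fineness = 0.3993 * 1000 = 399.3 mtex

399.3 mtex


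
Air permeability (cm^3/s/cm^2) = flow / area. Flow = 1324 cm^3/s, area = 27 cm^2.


Formula: Air Permeability = Airflow / Test Area
AP = 1324 cm^3/s / 27 cm^2
AP = 49.0 cm^3/s/cm^2

49.0 cm^3/s/cm^2


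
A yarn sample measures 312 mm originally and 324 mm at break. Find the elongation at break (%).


Formula: Elongation (%) = ((L_break - L0) / L0) * 100
Step 1: Extension = 324 - 312 = 12 mm
Step 2: Elongation = (12 / 312) * 100
Step 3: Elongation = 0.038462 * 100 = 3.8462% ≈ 3.8%

3.8%


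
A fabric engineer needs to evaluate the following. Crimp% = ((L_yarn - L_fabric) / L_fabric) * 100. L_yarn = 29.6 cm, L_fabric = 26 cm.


Formula: Crimp% = ((L_yarn - L_fabric) / L_fabric) * 100
Step 1: Extension = 29.6 - 26 = 3.6 cm
Step 2: Crimp% = (3.6 / 26) * 100
Step 3: Crimp% = 0.138462 * 100 = 13.8462% ≈ 13.8%

13.8%


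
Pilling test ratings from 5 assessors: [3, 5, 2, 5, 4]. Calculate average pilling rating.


Formula: Mean = sum / count
Sum = 3 + 5 + 2 + 5 + 4 = 19
Mean = 19 / 5 = 3.8

3.8


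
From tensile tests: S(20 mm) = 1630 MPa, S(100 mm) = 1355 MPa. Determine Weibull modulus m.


Formula: m = ln(L1/L2) / ln(S2/S1)
Step 1: ln(L1/L2) = ln(20/100) = -1.60944
Step 2: S2/S1 = 1355/1630 = 0.83129
Step 3: ln(S2/S1) = ln(0.83129) = -0.18478
Step 4: m = -1.60944 / -0.18478 = 8.71

8.71 (Weibull m)


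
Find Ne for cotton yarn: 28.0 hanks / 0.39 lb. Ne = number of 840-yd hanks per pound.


Formula: Ne = hanks / mass_lb
Substituting: Ne = 28.0 / 0.39
Ne = 71.8

71.8 Ne


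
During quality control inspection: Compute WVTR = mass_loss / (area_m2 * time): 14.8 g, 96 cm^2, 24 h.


Formula: WVTR = mass_loss / (area * time)
Step 1: Convert area: 96 cm^2 = 0.0096 m^2
Step 2: WVTR = 14.8 g / (0.0096 m^2 * 24 h)
Step 3: WVTR = 14.8 / 0.2304 = 64.2 g/m^2/h

64.2 g/m^2/h


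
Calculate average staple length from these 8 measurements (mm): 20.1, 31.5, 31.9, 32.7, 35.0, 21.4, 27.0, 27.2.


Formula: Mean = sum of lengths / count
Sum = 20.1 + 31.5 + 31.9 + 32.7 + 35.0 + 21.4 + 27.0 + 27.2
Sum = 226.8 mm
Mean = 226.8 / 8 = 28.35 mm

28.35 mm


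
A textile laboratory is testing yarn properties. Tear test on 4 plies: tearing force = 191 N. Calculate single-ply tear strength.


Formula: Per-ply strength = Total force / Number of plies
Per-ply = 191 N / 4
Per-ply = 47.75 N

47.75 N


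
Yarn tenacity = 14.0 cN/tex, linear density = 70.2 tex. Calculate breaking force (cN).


Formula: Breaking force = Tenacity * Linear density
F = 14.0 cN/tex * 70.2 tex
F = 982.80 cN

982.80 cN


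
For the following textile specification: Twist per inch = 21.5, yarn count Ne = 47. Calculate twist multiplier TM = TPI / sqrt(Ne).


Formula: TM = TPI / sqrt(Ne)
Step 1: sqrt(Ne) = sqrt(47) = 6.8557
Step 2: TM = 21.5 / 6.8557 = 3.14

3.14 TM


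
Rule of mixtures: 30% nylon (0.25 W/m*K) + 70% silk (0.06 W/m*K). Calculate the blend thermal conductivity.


Formula: Blend property = (fraction_A * property_A) + (fraction_B * property_B)
Step 1: Contribution A = 30/100 * 0.25 W/m*K = 0.075 W/m*K
Step 2: Contribution B = 70/100 * 0.06 W/m*K = 0.042 W/m*K
Step 3: Blend thermal conductivity = 0.075 + 0.042 = 0.117 W/m*K

0.117 W/m*K


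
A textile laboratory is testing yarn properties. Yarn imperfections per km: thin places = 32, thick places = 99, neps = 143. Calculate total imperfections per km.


Formula: Total = thin places + thick places + neps
Total = 32 + 99 + 143
Total = 274 imperfections/km

274 imperfections/km


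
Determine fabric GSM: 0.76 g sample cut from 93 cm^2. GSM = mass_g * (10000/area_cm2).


Formula: GSM = mass_g / area_m2
Step 1: Convert area: 93 cm^2 = 93 / 10000 = 0.0093 m^2
Step 2: GSM = 0.76 g / 0.0093 m^2 = 81.7 g/m^2

81.7 g/m^2


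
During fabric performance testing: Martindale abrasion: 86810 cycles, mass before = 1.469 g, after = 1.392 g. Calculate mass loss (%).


Formula: Mass loss% = ((m_before - m_after) / m_before) * 100
Step 1: Mass loss = 1.469 - 1.392 = 0.077 g
Step 2: Ratio = 0.077 / 1.469 = 0.0524166
Step 3: Mass loss% = 0.0524166 * 100 = 5.24166% ≈ 5.24%

5.24%


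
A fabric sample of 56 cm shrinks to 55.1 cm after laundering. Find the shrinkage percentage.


Formula: Shrinkage% = ((L_before - L_after) / L_before) * 100
Step 1: Shrinkage = 56 - 55.1 = 0.9 cm
Step 2: Shrinkage% = (0.9 / 56) * 100
Step 3: Shrinkage% = 0.016071 * 100 = 1.6071% ≈ 1.6%

1.6%


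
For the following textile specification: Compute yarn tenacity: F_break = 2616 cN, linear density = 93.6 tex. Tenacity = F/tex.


Formula: Tenacity = Breaking force / Linear density
Tenacity = 2616 cN / 93.6 tex
Tenacity = 27.95 cN/tex

27.95 cN/tex


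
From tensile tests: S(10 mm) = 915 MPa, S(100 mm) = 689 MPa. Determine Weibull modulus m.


Formula: m = ln(L1/L2) / ln(S2/S1)
Step 1: ln(L1/L2) = ln(10/100) = -2.30259
Step 2: S2/S1 = 689/915 = 0.75301
Step 3: ln(S2/S1) = ln(0.75301) = -0.28368
Step 4: m = -2.30259 / -0.28368 = 8.12

8.12 (Weibull m)


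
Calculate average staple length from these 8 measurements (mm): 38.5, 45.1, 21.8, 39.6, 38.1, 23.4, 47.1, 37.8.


Formula: Mean = sum of lengths / count
Sum = 38.5 + 45.1 + 21.8 + 39.6 + 38.1 + 23.4 + 47.1 + 37.8
Sum = 291.4 mm
Mean = 291.4 / 8 = 36.43 mm

36.43 mm


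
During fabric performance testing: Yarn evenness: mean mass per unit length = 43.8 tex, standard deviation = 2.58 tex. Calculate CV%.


Formula: CV% = (standard deviation / mean) * 100
Step 1: Ratio = 2.58 / 43.8 = 0.058904
Step 2: CV% = 0.058904 * 100 = 5.8904% ≈ 5.9%

5.9%


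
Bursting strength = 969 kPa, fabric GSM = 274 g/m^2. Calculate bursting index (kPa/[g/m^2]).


Formula: Bursting Index = Bursting Strength / Fabric GSM
BI = 969 kPa / 274 g/m^2
BI = 3.536 kPa/(g/m^2)

3.536 kPa/(g/m^2)


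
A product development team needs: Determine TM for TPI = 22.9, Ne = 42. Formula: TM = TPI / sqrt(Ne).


Formula: TM = TPI / sqrt(Ne)
Step 1: sqrt(Ne) = sqrt(42) = 6.4807
Step 2: TM = 22.9 / 6.4807 = 3.53

3.53 TM


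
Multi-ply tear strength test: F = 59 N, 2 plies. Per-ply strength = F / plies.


Formula: Per-ply strength = Total force / Number of plies
Per-ply = 59 N / 2
Per-ply = 29.5 N

29.5 N


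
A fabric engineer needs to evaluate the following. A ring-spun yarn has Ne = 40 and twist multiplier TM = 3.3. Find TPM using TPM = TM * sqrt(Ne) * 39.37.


Formula: TPM = TM * sqrt(Ne) * 39.37
Step 1: sqrt(Ne) = sqrt(40) = 6.3246
Step 2: TM * sqrt(Ne) = 3.3 * 6.3246 = 20.8712
Step 3: TPM = 20.8712 * 39.37 = 822 twists/m

822 twists/m


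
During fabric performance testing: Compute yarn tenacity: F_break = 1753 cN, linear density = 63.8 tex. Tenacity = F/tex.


Formula: Tenacity = Breaking force / Linear density
Tenacity = 1753 cN / 63.8 tex
Tenacity = 27.48 cN/tex

27.48 cN/tex


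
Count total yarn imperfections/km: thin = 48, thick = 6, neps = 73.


Formula: Total = thin places + thick places + neps
Total = 48 + 6 + 73
Total = 127 imperfections/km

127 imperfections/km


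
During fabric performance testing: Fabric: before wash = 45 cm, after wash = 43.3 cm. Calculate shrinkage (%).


Formula: Shrinkage% = ((L_before - L_after) / L_before) * 100
Step 1: Shrinkage = 45 - 43.3 = 1.7 cm
Step 2: Shrinkage% = (1.7 / 45) * 100
Step 3: Shrinkage% = 0.037778 * 100 = 3.7778% ≈ 3.8%

3.8%


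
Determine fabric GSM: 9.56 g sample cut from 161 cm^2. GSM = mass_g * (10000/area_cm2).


Formula: GSM = mass_g / area_m2
Step 1: Convert area: 161 cm^2 = 161 / 10000 = 0.0161 m^2
Step 2: GSM = 9.56 g / 0.0161 m^2 = 593.8 g/m^2

593.8 g/m^2


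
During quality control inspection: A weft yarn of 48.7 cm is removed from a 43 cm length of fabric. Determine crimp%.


Formula: Crimp% = ((L_yarn - L_fabric) / L_fabric) * 100
Step 1: Extension = 48.7 - 43 = 5.7 cm
Step 2: Crimp% = (5.7 / 43) * 100
Step 3: Crimp% = 0.132558 * 100 = 13.2558% ≈ 13.3%

13.3%


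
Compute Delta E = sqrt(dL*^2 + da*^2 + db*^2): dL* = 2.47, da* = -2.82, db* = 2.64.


Formula: Delta E = sqrt(dL*^2 + da*^2 + db*^2)
Step 1: dL*^2 = 2.47^2 = 6.1009
Step 2: da*^2 = (-2.82)^2 = 7.9524
Step 3: db*^2 = 2.64^2 = 6.9696
Step 4: Sum = 6.1009 + 7.9524 + 6.9696 = 21.0229
Step 5: Delta E = sqrt(21.0229) = 4.59

4.59 Delta E


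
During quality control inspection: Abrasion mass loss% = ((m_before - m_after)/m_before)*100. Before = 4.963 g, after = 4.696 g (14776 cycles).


Formula: Mass loss% = ((m_before - m_after) / m_before) * 100
Step 1: Mass loss = 4.963 - 4.696 = 0.267 g
Step 2: Ratio = 0.267 / 4.963 = 0.0537981
Step 3: Mass loss% = 0.0537981 * 100 = 5.37981% ≈ 5.38%

5.38%


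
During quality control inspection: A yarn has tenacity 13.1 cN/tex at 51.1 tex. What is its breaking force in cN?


Formula: Breaking force = Tenacity * Linear density
F = 13.1 cN/tex * 51.1 tex
F = 669.41 cN

669.41 cN


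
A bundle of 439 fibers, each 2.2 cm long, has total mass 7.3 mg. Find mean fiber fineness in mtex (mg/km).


Formula: fineness (mtex) = mass (mg) / total length (km) = (mass_mg / total_length_m) * 1000
Step 1: Convert fiber length: 2.2 cm = 0.022 m
Step 2: Total fiber length = 439 * 0.022 = 9.658 m
Step 3: Linear density = 7.3 mg / 9.658 m = 0.7559 mg/m
Step 4: fineness = 0.7559 * 1000 = 755.9 mtex

755.9 mtex


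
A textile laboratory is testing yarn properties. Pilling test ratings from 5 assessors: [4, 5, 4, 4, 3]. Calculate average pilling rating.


Formula: Mean = sum / count
Sum = 4 + 5 + 4 + 4 + 3 = 20
Mean = 20 / 5 = 4.0

4.0


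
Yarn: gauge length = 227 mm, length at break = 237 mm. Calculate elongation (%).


Formula: Elongation (%) = ((L_break - L0) / L0) * 100
Step 1: Extension = 237 - 227 = 10 mm
Step 2: Elongation = (10 / 227) * 100
Step 3: Elongation = 0.044053 * 100 = 4.4053% ≈ 4.4%

4.4%


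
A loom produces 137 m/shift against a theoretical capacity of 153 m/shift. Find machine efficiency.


Formula: Efficiency% = (Actual output / Theoretical output) * 100
Efficiency% = (137 / 153) * 100
Efficiency% = 0.895425 * 100 = 89.5425% ≈ 89.5%

89.5%


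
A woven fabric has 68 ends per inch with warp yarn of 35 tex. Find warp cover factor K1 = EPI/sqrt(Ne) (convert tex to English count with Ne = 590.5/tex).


Formula: K1 = EPI / sqrt(Ne), with Ne = 590.5 / tex_warp
Step 1: Ne = 590.5 / 35 = 16.871
Step 2: sqrt(Ne) = sqrt(16.871) = 4.1074
Step 3: K1 = 68 / 4.1074 = 16.6

16.6


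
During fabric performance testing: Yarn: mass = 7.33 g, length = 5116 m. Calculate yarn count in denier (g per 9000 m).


Formula: den = (mass_g / length_m) * 9000
Substituting: den = (7.33 / 5116) * 9000
Intermediate: 7.33 / 5116 = 0.00143276 g/m
den = 0.00143276 * 9000 = 12.9 denier

12.9 denier


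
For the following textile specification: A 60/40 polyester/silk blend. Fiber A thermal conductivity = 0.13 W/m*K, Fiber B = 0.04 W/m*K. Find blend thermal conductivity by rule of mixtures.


Formula: Blend property = (fraction_A * property_A) + (fraction_B * property_B)
Step 1: Contribution A = 60/100 * 0.13 W/m*K = 0.078 W/m*K
Step 2: Contribution B = 40/100 * 0.04 W/m*K = 0.016 W/m*K
Step 3: Blend thermal conductivity = 0.078 + 0.016 = 0.094 W/m*K

0.094 W/m*K


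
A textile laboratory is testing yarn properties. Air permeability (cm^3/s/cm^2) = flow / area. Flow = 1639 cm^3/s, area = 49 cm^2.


Formula: Air Permeability = Airflow / Test Area
AP = 1639 cm^3/s / 49 cm^2
AP = 33.4 cm^3/s/cm^2

33.4 cm^3/s/cm^2


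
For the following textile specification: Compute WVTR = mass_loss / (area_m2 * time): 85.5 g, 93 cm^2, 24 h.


Formula: WVTR = mass_loss / (area * time)
Step 1: Convert area: 93 cm^2 = 0.0093 m^2
Step 2: WVTR = 85.5 g / (0.0093 m^2 * 24 h)
Step 3: WVTR = 85.5 / 0.2232 = 383.1 g/m^2/h

383.1 g/m^2/h


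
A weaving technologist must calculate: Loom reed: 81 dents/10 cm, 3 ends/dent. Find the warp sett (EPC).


Formula: EPC = (dents per 10 cm * ends per dent) / 10
Step 1: Total ends per 10 cm = 81 * 3 = 243
Step 2: EPC = 243 / 10 = 24.3 ends/cm

24.3 ends/cm


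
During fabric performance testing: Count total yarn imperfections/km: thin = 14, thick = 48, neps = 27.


Formula: Total = thin places + thick places + neps
Total = 14 + 48 + 27
Total = 89 imperfections/km

89 imperfections/km


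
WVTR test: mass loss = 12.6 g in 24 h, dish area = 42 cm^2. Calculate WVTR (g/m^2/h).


Formula: WVTR = mass_loss / (area * time)
Step 1: Convert area: 42 cm^2 = 0.0042 m^2
Step 2: WVTR = 12.6 g / (0.0042 m^2 * 24 h)
Step 3: WVTR = 12.6 / 0.1008 = 125.0 g/m^2/h

125.0 g/m^2/h


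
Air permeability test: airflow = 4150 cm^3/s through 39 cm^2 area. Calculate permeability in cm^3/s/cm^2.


Formula: Air Permeability = Airflow / Test Area
AP = 4150 cm^3/s / 39 cm^2
AP = 106.4 cm^3/s/cm^2

106.4 cm^3/s/cm^2


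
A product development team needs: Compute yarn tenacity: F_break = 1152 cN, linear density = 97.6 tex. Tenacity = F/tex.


Formula: Tenacity = Breaking force / Linear density
Tenacity = 1152 cN / 97.6 tex
Tenacity = 11.80 cN/tex

11.80 cN/tex


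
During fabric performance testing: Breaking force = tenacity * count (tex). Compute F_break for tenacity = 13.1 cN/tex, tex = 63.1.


Formula: Breaking force = Tenacity * Linear density
F = 13.1 cN/tex * 63.1 tex
F = 826.61 cN

826.61 cN


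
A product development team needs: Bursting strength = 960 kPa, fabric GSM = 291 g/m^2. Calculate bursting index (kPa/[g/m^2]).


Formula: Bursting Index = Bursting Strength / Fabric GSM
BI = 960 kPa / 291 g/m^2
BI = 3.299 kPa/(g/m^2)

3.299 kPa/(g/m^2)


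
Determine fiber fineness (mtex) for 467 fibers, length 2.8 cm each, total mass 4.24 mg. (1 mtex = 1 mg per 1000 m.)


Formula: fineness (mtex) = mass (mg) / total length (km) = (mass_mg / total_length_m) * 1000
Step 1: Convert fiber length: 2.8 cm = 0.028 m
Step 2: Total fiber length = 467 * 0.028 = 13.076 m
Step 3: Linear density = 4.24 mg / 13.076 m = 0.3243 mg/m
Step 4: fineness = 0.3243 * 1000 = 324.3 mtex

324.3 mtex


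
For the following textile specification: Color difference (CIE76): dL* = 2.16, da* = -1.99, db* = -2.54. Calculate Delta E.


Formula: Delta E = sqrt(dL*^2 + da*^2 + db*^2)
Step 1: dL*^2 = 2.16^2 = 4.6656
Step 2: da*^2 = (-1.99)^2 = 3.9601
Step 3: db*^2 = (-2.54)^2 = 6.4516
Step 4: Sum = 4.6656 + 3.9601 + 6.4516 = 15.0773
Step 5: Delta E = sqrt(15.0773) = 3.88

3.88 Delta E


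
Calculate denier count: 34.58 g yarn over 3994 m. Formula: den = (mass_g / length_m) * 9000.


Formula: den = (mass_g / length_m) * 9000
Substituting: den = (34.58 / 3994) * 9000
Intermediate: 34.58 / 3994 = 0.00865799 g/m
den = 0.00865799 * 9000 = 77.9 denier

77.9 denier


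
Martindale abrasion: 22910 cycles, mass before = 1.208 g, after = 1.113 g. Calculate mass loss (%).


Formula: Mass loss% = ((m_before - m_after) / m_before) * 100
Step 1: Mass loss = 1.208 - 1.113 = 0.095 g
Step 2: Ratio = 0.095 / 1.208 = 0.0786424
Step 3: Mass loss% = 0.0786424 * 100 = 7.86424% ≈ 7.86%

7.86%


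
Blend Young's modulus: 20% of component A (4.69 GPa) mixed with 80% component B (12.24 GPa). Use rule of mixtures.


Formula: Blend property = (fraction_A * property_A) + (fraction_B * property_B)
Step 1: Contribution A = 20/100 * 4.69 GPa = 0.938 GPa
Step 2: Contribution B = 80/100 * 12.24 GPa = 9.792 GPa
Step 3: Blend Young's modulus = 0.938 + 9.792 = 10.73 GPa

10.73 GPa


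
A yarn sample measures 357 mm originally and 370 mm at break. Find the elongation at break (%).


Formula: Elongation (%) = ((L_break - L0) / L0) * 100
Step 1: Extension = 370 - 357 = 13 mm
Step 2: Elongation = (13 / 357) * 100
Step 3: Elongation = 0.036415 * 100 = 3.6415% ≈ 3.6%

3.6%


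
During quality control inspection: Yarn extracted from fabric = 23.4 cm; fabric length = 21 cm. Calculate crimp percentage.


Formula: Crimp% = ((L_yarn - L_fabric) / L_fabric) * 100
Step 1: Extension = 23.4 - 21 = 2.4 cm
Step 2: Crimp% = (2.4 / 21) * 100
Step 3: Crimp% = 0.114286 * 100 = 11.4286% ≈ 11.4%

11.4%


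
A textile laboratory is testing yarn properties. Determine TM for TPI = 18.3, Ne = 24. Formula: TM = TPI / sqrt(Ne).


Formula: TM = TPI / sqrt(Ne)
Step 1: sqrt(Ne) = sqrt(24) = 4.899
Step 2: TM = 18.3 / 4.899 = 3.74

3.74 TM


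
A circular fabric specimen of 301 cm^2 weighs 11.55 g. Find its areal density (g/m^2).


Formula: GSM = mass_g / area_m2
Step 1: Convert area: 301 cm^2 = 301 / 10000 = 0.0301 m^2
Step 2: GSM = 11.55 g / 0.0301 m^2 = 383.7 g/m^2

383.7 g/m^2


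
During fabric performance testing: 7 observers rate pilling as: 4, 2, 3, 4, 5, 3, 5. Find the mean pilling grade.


Formula: Mean = sum / count
Sum = 4 + 2 + 3 + 4 + 5 + 3 + 5 = 26
Mean = 26 / 7 = 3.7

3.7


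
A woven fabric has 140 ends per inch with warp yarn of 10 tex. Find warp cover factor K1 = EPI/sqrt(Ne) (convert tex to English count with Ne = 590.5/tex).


Formula: K1 = EPI / sqrt(Ne), with Ne = 590.5 / tex_warp
Step 1: Ne = 590.5 / 10 = 59.05
Step 2: sqrt(Ne) = sqrt(59.05) = 7.6844
Step 3: K1 = 140 / 7.6844 = 18.2

18.2


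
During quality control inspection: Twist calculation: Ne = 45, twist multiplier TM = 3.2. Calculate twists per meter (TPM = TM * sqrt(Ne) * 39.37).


Formula: TPM = TM * sqrt(Ne) * 39.37
Step 1: sqrt(Ne) = sqrt(45) = 6.7082
Step 2: TM * sqrt(Ne) = 3.2 * 6.7082 = 21.4662
Step 3: TPM = 21.4662 * 39.37 = 845 twists/m

845 twists/m


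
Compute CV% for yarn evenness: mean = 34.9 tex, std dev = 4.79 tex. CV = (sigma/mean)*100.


Formula: CV% = (standard deviation / mean) * 100
Step 1: Ratio = 4.79 / 34.9 = 0.137249
Step 2: CV% = 0.137249 * 100 = 13.7249% ≈ 13.7%

13.7%


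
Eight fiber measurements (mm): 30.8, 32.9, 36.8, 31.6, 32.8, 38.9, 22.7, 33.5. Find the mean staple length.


Formula: Mean = sum of lengths / count
Sum = 30.8 + 32.9 + 36.8 + 31.6 + 32.8 + 38.9 + 22.7 + 33.5
Sum = 260.0 mm
Mean = 260.0 / 8 = 32.50 mm

32.50 mm


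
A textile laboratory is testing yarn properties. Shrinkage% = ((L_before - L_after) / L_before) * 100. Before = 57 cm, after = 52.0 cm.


Formula: Shrinkage% = ((L_before - L_after) / L_before) * 100
Step 1: Shrinkage = 57 - 52.0 = 5.0 cm
Step 2: Shrinkage% = (5.0 / 57) * 100
Step 3: Shrinkage% = 0.087719 * 100 = 8.7719% ≈ 8.8%

8.8%


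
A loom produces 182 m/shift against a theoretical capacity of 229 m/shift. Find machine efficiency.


Formula: Efficiency% = (Actual output / Theoretical output) * 100
Efficiency% = (182 / 229) * 100
Efficiency% = 0.79476 * 100 = 79.476% ≈ 79.5%

79.5%


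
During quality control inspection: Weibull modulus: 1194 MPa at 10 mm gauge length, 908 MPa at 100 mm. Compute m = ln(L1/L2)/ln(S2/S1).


Formula: m = ln(L1/L2) / ln(S2/S1)
Step 1: ln(L1/L2) = ln(10/100) = -2.30259
Step 2: S2/S1 = 908/1194 = 0.76047
Step 3: ln(S2/S1) = ln(0.76047) = -0.27382
Step 4: m = -2.30259 / -0.27382 = 8.41

8.41 (Weibull m)


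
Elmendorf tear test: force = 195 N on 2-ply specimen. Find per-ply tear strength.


Formula: Per-ply strength = Total force / Number of plies
Per-ply = 195 N / 2
Per-ply = 97.5 N

97.5 N


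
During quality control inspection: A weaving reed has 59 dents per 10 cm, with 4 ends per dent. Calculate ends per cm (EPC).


Formula: EPC = (dents per 10 cm * ends per dent) / 10
Step 1: Total ends per 10 cm = 59 * 4 = 236
Step 2: EPC = 236 / 10 = 23.6 ends/cm

23.6 ends/cm


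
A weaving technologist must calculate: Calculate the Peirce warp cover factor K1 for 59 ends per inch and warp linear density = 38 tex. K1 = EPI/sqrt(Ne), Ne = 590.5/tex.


Formula: K1 = EPI / sqrt(Ne), with Ne = 590.5 / tex_warp
Step 1: Ne = 590.5 / 38 = 15.539
Step 2: sqrt(Ne) = sqrt(15.539) = 3.942
Step 3: K1 = 59 / 3.942 = 15.0

15.0


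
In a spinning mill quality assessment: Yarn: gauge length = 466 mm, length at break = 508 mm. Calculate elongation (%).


Formula: Elongation (%) = ((L_break - L0) / L0) * 100
Step 1: Extension = 508 - 466 = 42 mm
Step 2: Elongation = (42 / 466) * 100
Step 3: Elongation = 0.090129 * 100 = 9.0129% ≈ 9.0%

9.0%


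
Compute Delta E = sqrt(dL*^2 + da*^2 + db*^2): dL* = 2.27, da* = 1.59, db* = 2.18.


Formula: Delta E = sqrt(dL*^2 + da*^2 + db*^2)
Step 1: dL*^2 = 2.27^2 = 5.1529
Step 2: da*^2 = 1.59^2 = 2.5281
Step 3: db*^2 = 2.18^2 = 4.7524
Step 4: Sum = 5.1529 + 2.5281 + 4.7524 = 12.4334
Step 5: Delta E = sqrt(12.4334) = 3.53

3.53 Delta E


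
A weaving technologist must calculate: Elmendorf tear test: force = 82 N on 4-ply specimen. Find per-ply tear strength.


Formula: Per-ply strength = Total force / Number of plies
Per-ply = 82 N / 4
Per-ply = 20.5 N

20.5 N


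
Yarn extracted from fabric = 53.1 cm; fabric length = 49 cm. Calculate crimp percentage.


Formula: Crimp% = ((L_yarn - L_fabric) / L_fabric) * 100
Step 1: Extension = 53.1 - 49 = 4.1 cm
Step 2: Crimp% = (4.1 / 49) * 100
Step 3: Crimp% = 0.083673 * 100 = 8.3673% ≈ 8.4%

8.4%


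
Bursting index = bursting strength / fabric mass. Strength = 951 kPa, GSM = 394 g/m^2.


Formula: Bursting Index = Bursting Strength / Fabric GSM
BI = 951 kPa / 394 g/m^2
BI = 2.414 kPa/(g/m^2)

2.414 kPa/(g/m^2)


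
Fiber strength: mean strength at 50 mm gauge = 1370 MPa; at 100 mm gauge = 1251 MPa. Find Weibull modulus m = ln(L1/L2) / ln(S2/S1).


Formula: m = ln(L1/L2) / ln(S2/S1)
Step 1: ln(L1/L2) = ln(50/100) = -0.69315
Step 2: S2/S1 = 1251/1370 = 0.91314
Step 3: ln(S2/S1) = ln(0.91314) = -0.09087
Step 4: m = -0.69315 / -0.09087 = 7.63

7.63 (Weibull m)


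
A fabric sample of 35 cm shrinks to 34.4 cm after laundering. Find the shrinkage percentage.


Formula: Shrinkage% = ((L_before - L_after) / L_before) * 100
Step 1: Shrinkage = 35 - 34.4 = 0.6 cm
Step 2: Shrinkage% = (0.6 / 35) * 100
Step 3: Shrinkage% = 0.017143 * 100 = 1.7143% ≈ 1.7%

1.7%


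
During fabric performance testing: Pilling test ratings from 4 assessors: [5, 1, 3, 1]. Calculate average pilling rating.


Formula: Mean = sum / count
Sum = 5 + 1 + 3 + 1 = 10
Mean = 10 / 4 = 2.5

2.5


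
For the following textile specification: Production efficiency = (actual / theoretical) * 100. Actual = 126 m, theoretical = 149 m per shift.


Formula: Efficiency% = (Actual output / Theoretical output) * 100
Efficiency% = (126 / 149) * 100
Efficiency% = 0.845638 * 100 = 84.5638% ≈ 84.6%

84.6%


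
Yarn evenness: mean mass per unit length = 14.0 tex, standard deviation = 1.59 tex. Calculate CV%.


Formula: CV% = (standard deviation / mean) * 100
Step 1: Ratio = 1.59 / 14.0 = 0.113571
Step 2: CV% = 0.113571 * 100 = 11.3571% ≈ 11.4%

11.4%


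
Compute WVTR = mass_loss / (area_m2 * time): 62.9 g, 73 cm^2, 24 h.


Formula: WVTR = mass_loss / (area * time)
Step 1: Convert area: 73 cm^2 = 0.0073 m^2
Step 2: WVTR = 62.9 g / (0.0073 m^2 * 24 h)
Step 3: WVTR = 62.9 / 0.1752 = 359.0 g/m^2/h

359.0 g/m^2/h


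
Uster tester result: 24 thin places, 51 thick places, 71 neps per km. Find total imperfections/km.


Formula: Total = thin places + thick places + neps
Total = 24 + 51 + 71
Total = 146 imperfections/km

146 imperfections/km


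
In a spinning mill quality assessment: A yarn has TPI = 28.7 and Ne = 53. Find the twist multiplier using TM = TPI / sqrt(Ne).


Formula: TM = TPI / sqrt(Ne)
Step 1: sqrt(Ne) = sqrt(53) = 7.2801
Step 2: TM = 28.7 / 7.2801 = 3.94

3.94 TM


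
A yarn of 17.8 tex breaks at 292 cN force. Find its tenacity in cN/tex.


Formula: Tenacity = Breaking force / Linear density
Tenacity = 292 cN / 17.8 tex
Tenacity = 16.40 cN/tex

16.40 cN/tex


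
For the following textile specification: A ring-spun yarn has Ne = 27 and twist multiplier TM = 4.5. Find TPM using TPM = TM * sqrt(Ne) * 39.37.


Formula: TPM = TM * sqrt(Ne) * 39.37
Step 1: sqrt(Ne) = sqrt(27) = 5.1962
Step 2: TM * sqrt(Ne) = 4.5 * 5.1962 = 23.3829
Step 3: TPM = 23.3829 * 39.37 = 921 twists/m

921 twists/m


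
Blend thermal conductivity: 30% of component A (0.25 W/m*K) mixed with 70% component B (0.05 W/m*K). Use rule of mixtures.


Formula: Blend property = (fraction_A * property_A) + (fraction_B * property_B)
Step 1: Contribution A = 30/100 * 0.25 W/m*K = 0.075 W/m*K
Step 2: Contribution B = 70/100 * 0.05 W/m*K = 0.035 W/m*K
Step 3: Blend thermal conductivity = 0.075 + 0.035 = 0.11 W/m*K

0.11 W/m*K


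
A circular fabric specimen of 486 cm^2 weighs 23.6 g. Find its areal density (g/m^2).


Formula: GSM = mass_g / area_m2
Step 1: Convert area: 486 cm^2 = 486 / 10000 = 0.0486 m^2
Step 2: GSM = 23.6 g / 0.0486 m^2 = 485.6 g/m^2

485.6 g/m^2


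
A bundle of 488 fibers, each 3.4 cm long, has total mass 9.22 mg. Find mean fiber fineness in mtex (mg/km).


Formula: fineness (mtex) = mass (mg) / total length (km) = (mass_mg / total_length_m) * 1000
Step 1: Convert fiber length: 3.4 cm = 0.034 m
Step 2: Total fiber length = 488 * 0.034 = 16.592 m
Step 3: Linear density = 9.22 mg / 16.592 m = 0.5557 mg/m
Step 4: fineness = 0.5557 * 1000 = 555.7 mtex

555.7 mtex


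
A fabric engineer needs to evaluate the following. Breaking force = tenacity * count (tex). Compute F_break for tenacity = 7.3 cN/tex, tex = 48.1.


Formula: Breaking force = Tenacity * Linear density
F = 7.3 cN/tex * 48.1 tex
F = 351.13 cN

351.13 cN


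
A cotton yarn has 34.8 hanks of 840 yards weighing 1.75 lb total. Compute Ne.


Formula: Ne = hanks / mass_lb
Substituting: Ne = 34.8 / 1.75
Ne = 19.9

19.9 Ne


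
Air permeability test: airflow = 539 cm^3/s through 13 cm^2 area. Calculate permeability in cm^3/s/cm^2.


Formula: Air Permeability = Airflow / Test Area
AP = 539 cm^3/s / 13 cm^2
AP = 41.5 cm^3/s/cm^2

41.5 cm^3/s/cm^2


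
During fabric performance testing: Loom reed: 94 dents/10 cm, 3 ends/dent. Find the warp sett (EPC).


Formula: EPC = (dents per 10 cm * ends per dent) / 10
Step 1: Total ends per 10 cm = 94 * 3 = 282
Step 2: EPC = 282 / 10 = 28.2 ends/cm

28.2 ends/cm


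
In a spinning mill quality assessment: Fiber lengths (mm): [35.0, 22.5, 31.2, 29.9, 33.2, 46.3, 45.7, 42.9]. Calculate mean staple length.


Formula: Mean = sum of lengths / count
Sum = 35.0 + 22.5 + 31.2 + 29.9 + 33.2 + 46.3 + 45.7 + 42.9
Sum = 286.7 mm
Mean = 286.7 / 8 = 35.84 mm

35.84 mm


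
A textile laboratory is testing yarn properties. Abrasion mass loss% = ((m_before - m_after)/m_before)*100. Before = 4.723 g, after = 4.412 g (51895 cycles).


Formula: Mass loss% = ((m_before - m_after) / m_before) * 100
Step 1: Mass loss = 4.723 - 4.412 = 0.311 g
Step 2: Ratio = 0.311 / 4.723 = 0.065848
Step 3: Mass loss% = 0.065848 * 100 = 6.5848% ≈ 6.58%

6.58%


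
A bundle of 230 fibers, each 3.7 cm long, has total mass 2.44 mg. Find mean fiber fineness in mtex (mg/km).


Formula: fineness (mtex) = mass (mg) / total length (km) = (mass_mg / total_length_m) * 1000
Step 1: Convert fiber length: 3.7 cm = 0.037 m
Step 2: Total fiber length = 230 * 0.037 = 8.51 m
Step 3: Linear density = 2.44 mg / 8.51 m = 0.2867 mg/m
Step 4: fineness = 0.2867 * 1000 = 286.7 mtex

286.7 mtex


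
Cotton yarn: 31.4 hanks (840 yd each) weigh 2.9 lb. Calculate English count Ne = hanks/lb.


Formula: Ne = hanks / mass_lb
Substituting: Ne = 31.4 / 2.9
Ne = 10.8

10.8 Ne


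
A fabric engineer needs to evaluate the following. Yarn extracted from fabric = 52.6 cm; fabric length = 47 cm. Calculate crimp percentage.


Formula: Crimp% = ((L_yarn - L_fabric) / L_fabric) * 100
Step 1: Extension = 52.6 - 47 = 5.6 cm
Step 2: Crimp% = (5.6 / 47) * 100
Step 3: Crimp% = 0.119149 * 100 = 11.9149% ≈ 11.9%

11.9%


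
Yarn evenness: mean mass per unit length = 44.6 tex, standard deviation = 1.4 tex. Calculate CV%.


Formula: CV% = (standard deviation / mean) * 100
Step 1: Ratio = 1.4 / 44.6 = 0.03139
Step 2: CV% = 0.03139 * 100 = 3.139% ≈ 3.1%

3.1%


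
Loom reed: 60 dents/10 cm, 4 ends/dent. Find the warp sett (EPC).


Formula: EPC = (dents per 10 cm * ends per dent) / 10
Step 1: Total ends per 10 cm = 60 * 4 = 240
Step 2: EPC = 240 / 10 = 24.0 ends/cm

24.0 ends/cm


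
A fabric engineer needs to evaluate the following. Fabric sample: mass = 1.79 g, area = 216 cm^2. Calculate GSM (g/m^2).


Formula: GSM = mass_g / area_m2
Step 1: Convert area: 216 cm^2 = 216 / 10000 = 0.0216 m^2
Step 2: GSM = 1.79 g / 0.0216 m^2 = 82.9 g/m^2

82.9 g/m^2


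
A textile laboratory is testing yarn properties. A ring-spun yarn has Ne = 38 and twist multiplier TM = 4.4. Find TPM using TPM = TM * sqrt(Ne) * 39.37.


Formula: TPM = TM * sqrt(Ne) * 39.37
Step 1: sqrt(Ne) = sqrt(38) = 6.1644
Step 2: TM * sqrt(Ne) = 4.4 * 6.1644 = 27.1234
Step 3: TPM = 27.1234 * 39.37 = 1068 twists/m

1068 twists/m


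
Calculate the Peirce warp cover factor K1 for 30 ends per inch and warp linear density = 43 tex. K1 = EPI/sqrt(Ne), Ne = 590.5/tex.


Formula: K1 = EPI / sqrt(Ne), with Ne = 590.5 / tex_warp
Step 1: Ne = 590.5 / 43 = 13.733
Step 2: sqrt(Ne) = sqrt(13.733) = 3.7058
Step 3: K1 = 30 / 3.7058 = 8.1

8.1


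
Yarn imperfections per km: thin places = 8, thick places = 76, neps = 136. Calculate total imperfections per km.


Formula: Total = thin places + thick places + neps
Total = 8 + 76 + 136
Total = 220 imperfections/km

220 imperfections/km


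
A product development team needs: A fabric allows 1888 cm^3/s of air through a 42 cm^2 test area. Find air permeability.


Formula: Air Permeability = Airflow / Test Area
AP = 1888 cm^3/s / 42 cm^2
AP = 45.0 cm^3/s/cm^2

45.0 cm^3/s/cm^2


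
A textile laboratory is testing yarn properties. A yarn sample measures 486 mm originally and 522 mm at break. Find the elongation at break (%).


Formula: Elongation (%) = ((L_break - L0) / L0) * 100
Step 1: Extension = 522 - 486 = 36 mm
Step 2: Elongation = (36 / 486) * 100
Step 3: Elongation = 0.074074 * 100 = 7.4074% ≈ 7.4%

7.4%


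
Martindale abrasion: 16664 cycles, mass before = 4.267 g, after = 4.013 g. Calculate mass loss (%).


Formula: Mass loss% = ((m_before - m_after) / m_before) * 100
Step 1: Mass loss = 4.267 - 4.013 = 0.254 g
Step 2: Ratio = 0.254 / 4.267 = 0.0595266
Step 3: Mass loss% = 0.0595266 * 100 = 5.95266% ≈ 5.95%

5.95%


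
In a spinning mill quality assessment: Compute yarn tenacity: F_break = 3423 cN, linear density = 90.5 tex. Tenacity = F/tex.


Formula: Tenacity = Breaking force / Linear density
Tenacity = 3423 cN / 90.5 tex
Tenacity = 37.82 cN/tex

37.82 cN/tex


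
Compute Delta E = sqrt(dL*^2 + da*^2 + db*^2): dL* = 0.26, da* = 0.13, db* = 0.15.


Formula: Delta E = sqrt(dL*^2 + da*^2 + db*^2)
Step 1: dL*^2 = 0.26^2 = 0.0676
Step 2: da*^2 = 0.13^2 = 0.0169
Step 3: db*^2 = 0.15^2 = 0.0225
Step 4: Sum = 0.0676 + 0.0169 + 0.0225 = 0.107
Step 5: Delta E = sqrt(0.107) = 0.33

0.33 Delta E


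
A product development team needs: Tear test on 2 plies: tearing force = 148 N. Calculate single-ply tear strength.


Formula: Per-ply strength = Total force / Number of plies
Per-ply = 148 N / 2
Per-ply = 74 N

74 N


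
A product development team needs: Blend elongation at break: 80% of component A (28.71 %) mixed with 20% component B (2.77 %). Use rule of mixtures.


Formula: Blend property = (fraction_A * property_A) + (fraction_B * property_B)
Step 1: Contribution A = 80/100 * 28.71 % = 22.968 %
Step 2: Contribution B = 20/100 * 2.77 % = 0.554 %
Step 3: Blend elongation at break = 22.968 + 0.554 = 23.522 %

23.522 %


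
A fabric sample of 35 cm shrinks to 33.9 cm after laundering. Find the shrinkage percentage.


Formula: Shrinkage% = ((L_before - L_after) / L_before) * 100
Step 1: Shrinkage = 35 - 33.9 = 1.1 cm
Step 2: Shrinkage% = (1.1 / 35) * 100
Step 3: Shrinkage% = 0.031429 * 100 = 3.1429% ≈ 3.1%

3.1%


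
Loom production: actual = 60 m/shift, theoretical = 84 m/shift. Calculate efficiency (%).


Formula: Efficiency% = (Actual output / Theoretical output) * 100
Efficiency% = (60 / 84) * 100
Efficiency% = 0.714286 * 100 = 71.4286% ≈ 71.4%

71.4%


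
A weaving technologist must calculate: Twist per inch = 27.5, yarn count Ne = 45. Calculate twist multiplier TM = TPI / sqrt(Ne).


Formula: TM = TPI / sqrt(Ne)
Step 1: sqrt(Ne) = sqrt(45) = 6.7082
Step 2: TM = 27.5 / 6.7082 = 4.10

4.10 TM


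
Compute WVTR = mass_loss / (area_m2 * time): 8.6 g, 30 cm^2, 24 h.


Formula: WVTR = mass_loss / (area * time)
Step 1: Convert area: 30 cm^2 = 0.003 m^2
Step 2: WVTR = 8.6 g / (0.003 m^2 * 24 h)
Step 3: WVTR = 8.6 / 0.072 = 119.4 g/m^2/h

119.4 g/m^2/h


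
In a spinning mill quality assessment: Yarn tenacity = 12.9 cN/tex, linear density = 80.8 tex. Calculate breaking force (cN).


Formula: Breaking force = Tenacity * Linear density
F = 12.9 cN/tex * 80.8 tex
F = 1042.32 cN

1042.32 cN


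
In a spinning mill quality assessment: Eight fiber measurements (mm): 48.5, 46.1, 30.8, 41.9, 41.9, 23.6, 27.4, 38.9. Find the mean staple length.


Formula: Mean = sum of lengths / count
Sum = 48.5 + 46.1 + 30.8 + 41.9 + 41.9 + 23.6 + 27.4 + 38.9
Sum = 299.1 mm
Mean = 299.1 / 8 = 37.39 mm

37.39 mm


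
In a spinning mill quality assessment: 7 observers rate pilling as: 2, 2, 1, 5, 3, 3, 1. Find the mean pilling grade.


Formula: Mean = sum / count
Sum = 2 + 2 + 1 + 5 + 3 + 3 + 1 = 17
Mean = 17 / 7 = 2.4

2.4


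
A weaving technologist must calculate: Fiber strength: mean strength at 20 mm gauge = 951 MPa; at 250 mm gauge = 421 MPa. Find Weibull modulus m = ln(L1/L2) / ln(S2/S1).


Formula: m = ln(L1/L2) / ln(S2/S1)
Step 1: ln(L1/L2) = ln(20/250) = -2.52573
Step 2: S2/S1 = 421/951 = 0.44269
Step 3: ln(S2/S1) = ln(0.44269) = -0.81489
Step 4: m = -2.52573 / -0.81489 = 3.10

3.10 (Weibull m)
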